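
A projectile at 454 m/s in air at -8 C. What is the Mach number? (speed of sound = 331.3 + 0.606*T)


a = 331.3 + 0.606*(-8) = 326.452 m/s
M = v/a = 454/326.452 = 1.391

1.391


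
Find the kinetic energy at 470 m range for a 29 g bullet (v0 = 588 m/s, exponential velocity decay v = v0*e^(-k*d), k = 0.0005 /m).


v = v0*exp(-k*d) = 588*exp(-0.0005*470) = 464.856 m/s
E = 0.5*m*v^2 = 0.5*0.029*464.856^2 = 3133 J

3133 J


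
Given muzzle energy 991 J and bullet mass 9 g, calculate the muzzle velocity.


v = sqrt(2*E/m) = sqrt(2*991/0.009) = 469.3 m/s

469.3 m/s


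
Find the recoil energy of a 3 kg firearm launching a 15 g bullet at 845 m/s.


v_r = m_p*v_p/m_gun = 0.015*845/3 = 4.225 m/s, E_r = 0.5*m_gun*v_r^2 = 0.5*3*4.225^2 = 26.78 J

26.78 J


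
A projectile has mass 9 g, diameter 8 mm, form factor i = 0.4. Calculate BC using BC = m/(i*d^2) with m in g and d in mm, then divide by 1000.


BC = m/(i*d^2*1000) = 9/(0.4 * 8^2 * 1000) = 0.0003516

0.0003516


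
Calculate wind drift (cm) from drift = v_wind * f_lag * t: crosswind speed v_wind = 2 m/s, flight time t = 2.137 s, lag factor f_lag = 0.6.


drift = v_wind * lag * t = 2 * 0.6 * 2.137 = 2.5644 m ≈ 256.4 cm

256.4 cm


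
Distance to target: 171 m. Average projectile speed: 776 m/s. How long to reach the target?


t = d/v = 171/776 = 0.2204 s

0.2204 s


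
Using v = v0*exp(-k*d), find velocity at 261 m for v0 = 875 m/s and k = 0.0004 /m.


v = v0*exp(-k*d) = 875*exp(-0.0004*261) = 788.3 m/s

788.3 m/s


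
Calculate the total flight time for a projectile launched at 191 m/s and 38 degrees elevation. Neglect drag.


T = 2*v0*sin(theta)/g = 2*191*sin(38°)/9.81 = 23.97 s

23.97 s


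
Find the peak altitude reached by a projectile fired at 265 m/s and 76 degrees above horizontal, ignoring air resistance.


H = (v0*sin(theta))^2 / (2g) = (265*sin(76°))^2 / (2*9.81) = 3370 m

3370 m


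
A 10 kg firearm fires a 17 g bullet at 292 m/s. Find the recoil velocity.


v_recoil = m_p * v_p / m_gun = 0.017 * 292 / 10 = 0.4964 m/s

0.4964 m/s


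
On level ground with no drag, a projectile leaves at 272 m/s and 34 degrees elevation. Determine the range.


R = v0^2 * sin(2*theta) / g = 272^2 * sin(2*34°) / 9.81 = 6993 m

6993 m


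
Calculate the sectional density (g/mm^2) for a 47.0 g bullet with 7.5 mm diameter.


SD = m/d^2 = 47.0/7.5^2 = 0.8356 g/mm^2

0.8356 g/mm^2


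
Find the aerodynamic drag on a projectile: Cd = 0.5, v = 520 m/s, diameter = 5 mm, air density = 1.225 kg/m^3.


A = pi*(d/2)^2 = pi*(5/2000)^2 = 1.96350e-05 m^2
Fd = 0.5*Cd*rho*A*v^2 = 0.5*0.5*1.225*1.96350e-05*520^2 = 1.626 N

1.626 N


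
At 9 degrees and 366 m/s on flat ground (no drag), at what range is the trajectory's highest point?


R = v0^2*sin(2*theta)/g = 366^2*sin(2*9°)/9.81 = 4219.64 m
apex_dist = R/2 = 4219.64/2 = 2110 m

2110 m


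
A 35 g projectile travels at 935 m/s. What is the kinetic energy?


E = 0.5*m*v^2 = 0.5*0.035*935^2 = 15299 J

15299 J


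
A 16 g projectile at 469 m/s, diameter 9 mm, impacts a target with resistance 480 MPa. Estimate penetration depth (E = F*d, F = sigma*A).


A = pi*(d/2)^2 = pi*(9/2)^2 = 63.6173 mm^2
E = 0.5*m*v^2 = 0.5*0.016*469^2 = 1759.69 J
depth = E/(sigma*A) = 1759.69 J / (480 MPa * 63.6173 mm^2) = 1759.69/(480 * 63.6173) m = 0.0576261 m ≈ 57.63 mm

57.63 mm


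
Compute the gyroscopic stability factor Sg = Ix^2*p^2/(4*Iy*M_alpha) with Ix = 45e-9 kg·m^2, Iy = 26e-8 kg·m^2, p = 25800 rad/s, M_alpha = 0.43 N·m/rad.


Sg = Ix^2 * p^2 / (4 * Iy * M_alpha) = (45e-9)^2 * 25800^2 / (4 * 26e-8 * 0.43) = 3.014

3.014


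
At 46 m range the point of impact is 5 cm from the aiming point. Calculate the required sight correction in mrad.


1 mrad subtends 1 cm per 10 m of range, so adj = error_cm / (dist_m / 10) = 5 / (46/10) = 1.087 mrad

1.087 mrad


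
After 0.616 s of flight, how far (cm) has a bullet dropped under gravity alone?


drop = 0.5*g*t^2 = 0.5*9.81*0.616^2 = 1.86123 m ≈ 186.1 cm

186.1 cm


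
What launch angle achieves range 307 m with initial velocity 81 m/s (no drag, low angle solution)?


sin(2*theta) = R*g/v0^2 = 307*9.81/81^2 = 0.459026, theta = arcsin(0.459026)/2 = 13.66°

13.66 degrees


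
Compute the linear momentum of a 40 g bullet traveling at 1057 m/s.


p = m*v = 0.04*1057 = 42.28 kg·m/s

42.28 kg·m/s


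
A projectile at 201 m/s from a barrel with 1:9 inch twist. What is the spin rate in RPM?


twist_m = 9*0.0254 = 0.2286 m
spin = v/twist = 201/0.2286 = 879.2651 rev/s
RPM = spin*60 = 879.2651*60 ≈ 52756 RPM

52756 RPM


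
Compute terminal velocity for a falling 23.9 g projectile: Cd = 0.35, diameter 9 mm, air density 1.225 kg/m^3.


A = pi*(d/2)^2 = pi*(9/2000)^2 = 6.36173e-05 m^2
vt = sqrt(2mg/(Cd*rho*A)) = sqrt(2*0.0239*9.81/(0.35 * 1.225 * 6.36173e-05)) = 131.1 m/s

131.1 m/s


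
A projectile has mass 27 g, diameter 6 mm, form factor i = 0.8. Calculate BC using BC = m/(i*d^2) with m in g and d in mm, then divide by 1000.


BC = m/(i*d^2*1000) = 27/(0.8 * 6^2 * 1000) = 0.0009375

0.0009375


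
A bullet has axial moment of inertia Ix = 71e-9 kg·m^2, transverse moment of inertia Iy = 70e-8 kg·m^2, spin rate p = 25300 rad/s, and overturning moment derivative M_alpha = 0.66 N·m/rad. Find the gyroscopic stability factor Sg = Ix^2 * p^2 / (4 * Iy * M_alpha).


Sg = Ix^2 * p^2 / (4 * Iy * M_alpha) = (71e-9)^2 * 25300^2 / (4 * 70e-8 * 0.66) = 1.746

1.746


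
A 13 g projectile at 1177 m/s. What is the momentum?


p = m*v = 0.013*1177 = 15.3 kg·m/s

15.3 kg·m/s


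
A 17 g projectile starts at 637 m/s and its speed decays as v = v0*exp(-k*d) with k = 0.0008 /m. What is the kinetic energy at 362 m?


v = v0*exp(-k*d) = 637*exp(-0.0008*362) = 476.835 m/s
E = 0.5*m*v^2 = 0.5*0.017*476.835^2 = 1933 J

1933 J


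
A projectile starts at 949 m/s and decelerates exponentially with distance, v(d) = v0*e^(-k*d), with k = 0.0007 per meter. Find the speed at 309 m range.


v = v0*exp(-k*d) = 949*exp(-0.0007*309) = 764.4 m/s

764.4 m/s


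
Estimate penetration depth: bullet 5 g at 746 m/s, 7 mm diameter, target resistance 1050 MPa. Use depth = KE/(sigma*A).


A = pi*(d/2)^2 = pi*(7/2)^2 = 38.4845 mm^2
E = 0.5*m*v^2 = 0.5*0.005*746^2 = 1391.29 J
depth = E/(sigma*A) = 1391.29 J / (1050 MPa * 38.4845 mm^2) = 1391.29/(1050 * 38.4845) m = 0.0344304 m ≈ 34.43 mm

34.43 mm


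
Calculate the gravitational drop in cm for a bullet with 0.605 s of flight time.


drop = 0.5*g*t^2 = 0.5*9.81*0.605^2 = 1.79535 m ≈ 179.5 cm

179.5 cm


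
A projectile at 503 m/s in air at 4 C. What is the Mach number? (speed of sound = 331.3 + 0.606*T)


a = 331.3 + 0.606*(4) = 333.724 m/s
M = v/a = 503/333.724 = 1.507

1.507


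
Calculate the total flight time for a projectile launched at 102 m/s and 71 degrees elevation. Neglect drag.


T = 2*v0*sin(theta)/g = 2*102*sin(71°)/9.81 = 19.66 s

19.66 s


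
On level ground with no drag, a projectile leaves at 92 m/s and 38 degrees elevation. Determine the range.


R = v0^2 * sin(2*theta) / g = 92^2 * sin(2*38°) / 9.81 = 837.2 m

837.2 m


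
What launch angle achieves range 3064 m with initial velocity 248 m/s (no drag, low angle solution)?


sin(2*theta) = R*g/v0^2 = 3064*9.81/248^2 = 0.488714, theta = arcsin(0.488714)/2 = 14.63°

14.63 degrees


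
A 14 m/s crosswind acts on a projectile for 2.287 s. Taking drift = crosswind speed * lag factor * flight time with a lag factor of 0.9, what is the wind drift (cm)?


drift = v_wind * lag * t = 14 * 0.9 * 2.287 = 28.8162 m ≈ 2882 cm

2882 cm


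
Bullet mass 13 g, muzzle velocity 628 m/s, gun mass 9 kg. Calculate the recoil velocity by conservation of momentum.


v_recoil = m_p * v_p / m_gun = 0.013 * 628 / 9 = 0.9071 m/s

0.9071 m/s


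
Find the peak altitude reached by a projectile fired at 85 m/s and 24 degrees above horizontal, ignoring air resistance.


H = (v0*sin(theta))^2 / (2g) = (85*sin(24°))^2 / (2*9.81) = 60.92 m

60.92 m


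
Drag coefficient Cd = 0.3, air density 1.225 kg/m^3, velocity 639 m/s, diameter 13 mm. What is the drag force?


A = pi*(d/2)^2 = pi*(13/2000)^2 = 1.32732e-04 m^2
Fd = 0.5*Cd*rho*A*v^2 = 0.5*0.3*1.225*1.32732e-04*639^2 = 9.959 N

9.959 N


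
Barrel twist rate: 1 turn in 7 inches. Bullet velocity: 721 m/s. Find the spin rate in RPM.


twist_m = 7*0.0254 = 0.1778 m
spin = v/twist = 721/0.1778 = 4055.118 rev/s
RPM = spin*60 = 4055.118*60 ≈ 243307 RPM

243307 RPM


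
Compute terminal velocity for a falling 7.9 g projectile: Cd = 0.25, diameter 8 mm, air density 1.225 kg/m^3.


A = pi*(d/2)^2 = pi*(8/2000)^2 = 5.02655e-05 m^2
vt = sqrt(2mg/(Cd*rho*A)) = sqrt(2*0.0079*9.81/(0.25 * 1.225 * 5.02655e-05)) = 100.3 m/s

100.3 m/s


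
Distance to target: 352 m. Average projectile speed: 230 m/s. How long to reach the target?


t = d/v = 352/230 = 1.53 s

1.53 s


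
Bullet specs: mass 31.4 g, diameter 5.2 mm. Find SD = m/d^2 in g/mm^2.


SD = m/d^2 = 31.4/5.2^2 = 1.161 g/mm^2

1.161 g/mm^2


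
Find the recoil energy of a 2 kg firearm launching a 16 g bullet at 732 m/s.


v_r = m_p*v_p/m_gun = 0.016*732/2 = 5.856 m/s, E_r = 0.5*m_gun*v_r^2 = 0.5*2*5.856^2 = 34.29 J

34.29 J


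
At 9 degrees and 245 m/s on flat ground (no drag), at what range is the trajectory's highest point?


R = v0^2*sin(2*theta)/g = 245^2*sin(2*9°)/9.81 = 1890.8 m
apex_dist = R/2 = 1890.8/2 = 945.4 m

945.4 m


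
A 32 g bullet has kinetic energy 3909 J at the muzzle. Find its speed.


v = sqrt(2*E/m) = sqrt(2*3909/0.032) = 494.3 m/s

494.3 m/s


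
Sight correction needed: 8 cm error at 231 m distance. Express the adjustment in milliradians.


1 mrad subtends 1 cm per 10 m of range, so adj = error_cm / (dist_m / 10) = 8 / (231/10) = 0.3463 mrad

0.3463 mrad


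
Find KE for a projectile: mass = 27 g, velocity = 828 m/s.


E = 0.5*m*v^2 = 0.5*0.027*828^2 = 9255 J

9255 J


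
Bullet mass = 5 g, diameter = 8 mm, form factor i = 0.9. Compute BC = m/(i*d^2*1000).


BC = m/(i*d^2*1000) = 5/(0.9 * 8^2 * 1000) = 8.681e-05

8.681e-05


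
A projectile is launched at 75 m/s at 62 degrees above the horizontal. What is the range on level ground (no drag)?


R = v0^2 * sin(2*theta) / g = 75^2 * sin(2*62°) / 9.81 = 475.4 m

475.4 m


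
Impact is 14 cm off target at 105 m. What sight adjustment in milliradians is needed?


1 mrad subtends 1 cm per 10 m of range, so adj = error_cm / (dist_m / 10) = 14 / (105/10) = 1.333 mrad

1.333 mrad


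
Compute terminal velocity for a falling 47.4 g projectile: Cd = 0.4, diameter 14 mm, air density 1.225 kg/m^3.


A = pi*(d/2)^2 = pi*(14/2000)^2 = 1.53938e-04 m^2
vt = sqrt(2mg/(Cd*rho*A)) = sqrt(2*0.0474*9.81/(0.4 * 1.225 * 1.53938e-04)) = 111 m/s

111 m/s


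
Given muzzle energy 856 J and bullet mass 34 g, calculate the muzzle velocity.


v = sqrt(2*E/m) = sqrt(2*856/0.034) = 224.4 m/s

224.4 m/s


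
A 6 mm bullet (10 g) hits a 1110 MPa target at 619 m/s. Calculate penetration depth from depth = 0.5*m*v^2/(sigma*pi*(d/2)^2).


A = pi*(d/2)^2 = pi*(6/2)^2 = 28.2743 mm^2
E = 0.5*m*v^2 = 0.5*0.01*619^2 = 1915.81 J
depth = E/(sigma*A) = 1915.81 J / (1110 MPa * 28.2743 mm^2) = 1915.81/(1110 * 28.2743) m = 0.061043 m ≈ 61.04 mm

61.04 mm


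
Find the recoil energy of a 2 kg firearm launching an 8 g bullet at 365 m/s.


v_r = m_p*v_p/m_gun = 0.008*365/2 = 1.46 m/s, E_r = 0.5*m_gun*v_r^2 = 0.5*2*1.46^2 = 2.132 J

2.132 J


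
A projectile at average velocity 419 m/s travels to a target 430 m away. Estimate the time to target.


t = d/v = 430/419 = 1.026 s

1.026 s


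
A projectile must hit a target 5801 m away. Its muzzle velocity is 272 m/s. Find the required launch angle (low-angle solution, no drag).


sin(2*theta) = R*g/v0^2 = 5801*9.81/272^2 = 0.769191, theta = arcsin(0.769191)/2 = 25.14°

25.14 degrees


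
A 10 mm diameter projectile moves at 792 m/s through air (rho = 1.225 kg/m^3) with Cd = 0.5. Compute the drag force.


A = pi*(d/2)^2 = pi*(10/2000)^2 = 7.85398e-05 m^2
Fd = 0.5*Cd*rho*A*v^2 = 0.5*0.5*1.225*7.85398e-05*792^2 = 15.09 N

15.09 N


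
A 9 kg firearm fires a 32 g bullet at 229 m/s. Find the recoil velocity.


v_recoil = m_p * v_p / m_gun = 0.032 * 229 / 9 = 0.8142 m/s

0.8142 m/s


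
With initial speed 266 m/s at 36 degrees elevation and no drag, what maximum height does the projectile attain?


H = (v0*sin(theta))^2 / (2g) = (266*sin(36°))^2 / (2*9.81) = 1246 m

1246 m


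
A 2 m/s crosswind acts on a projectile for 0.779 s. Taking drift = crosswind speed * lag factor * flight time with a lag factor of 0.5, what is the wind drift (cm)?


drift = v_wind * lag * t = 2 * 0.5 * 0.779 = 0.779 m ≈ 77.9 cm

77.9 cm


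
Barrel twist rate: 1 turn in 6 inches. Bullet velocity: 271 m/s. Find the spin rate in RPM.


twist_m = 6*0.0254 = 0.1524 m
spin = v/twist = 271/0.1524 = 1778.215 rev/s
RPM = spin*60 = 1778.215*60 ≈ 106693 RPM

106693 RPM


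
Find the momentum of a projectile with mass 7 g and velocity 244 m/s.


p = m*v = 0.007*244 = 1.708 kg·m/s

1.708 kg·m/s


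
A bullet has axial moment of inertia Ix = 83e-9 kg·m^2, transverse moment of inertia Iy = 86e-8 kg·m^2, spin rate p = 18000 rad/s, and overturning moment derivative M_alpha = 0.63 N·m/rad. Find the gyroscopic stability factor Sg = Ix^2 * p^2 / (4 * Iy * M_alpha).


Sg = Ix^2 * p^2 / (4 * Iy * M_alpha) = (83e-9)^2 * 18000^2 / (4 * 86e-8 * 0.63) = 1.03

1.03


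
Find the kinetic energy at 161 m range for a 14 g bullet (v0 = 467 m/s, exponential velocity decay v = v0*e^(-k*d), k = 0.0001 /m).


v = v0*exp(-k*d) = 467*exp(-0.0001*161) = 459.542 m/s
E = 0.5*m*v^2 = 0.5*0.014*459.542^2 = 1478 J

1478 J


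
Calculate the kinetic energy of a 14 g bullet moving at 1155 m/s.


E = 0.5*m*v^2 = 0.5*0.014*1155^2 = 9338 J

9338 J


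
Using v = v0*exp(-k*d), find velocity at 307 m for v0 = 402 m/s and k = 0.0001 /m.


v = v0*exp(-k*d) = 402*exp(-0.0001*307) = 389.8 m/s

389.8 m/s


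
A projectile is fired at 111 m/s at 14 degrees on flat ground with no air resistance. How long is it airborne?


T = 2*v0*sin(theta)/g = 2*111*sin(14°)/9.81 = 5.475 s

5.475 s


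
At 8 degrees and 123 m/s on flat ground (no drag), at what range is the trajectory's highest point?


R = v0^2*sin(2*theta)/g = 123^2*sin(2*8°)/9.81 = 425.088 m
apex_dist = R/2 = 425.088/2 = 212.5 m

212.5 m


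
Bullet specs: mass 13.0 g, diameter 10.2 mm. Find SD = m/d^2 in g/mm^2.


SD = m/d^2 = 13.0/10.2^2 = 0.125 g/mm^2

0.125 g/mm^2


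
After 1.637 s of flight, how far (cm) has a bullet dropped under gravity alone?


drop = 0.5*g*t^2 = 0.5*9.81*1.637^2 = 13.1443 m ≈ 1314 cm

1314 cm


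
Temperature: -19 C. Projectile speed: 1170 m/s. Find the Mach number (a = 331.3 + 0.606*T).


a = 331.3 + 0.606*(-19) = 319.786 m/s
M = v/a = 1170/319.786 = 3.659

3.659


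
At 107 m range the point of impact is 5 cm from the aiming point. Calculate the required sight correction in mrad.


1 mrad subtends 1 cm per 10 m of range, so adj = error_cm / (dist_m / 10) = 5 / (107/10) = 0.4673 mrad

0.4673 mrad


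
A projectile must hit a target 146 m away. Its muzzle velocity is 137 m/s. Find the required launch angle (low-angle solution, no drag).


sin(2*theta) = R*g/v0^2 = 146*9.81/137^2 = 0.0763099, theta = arcsin(0.0763099)/2 = 2.188°

2.188 degrees


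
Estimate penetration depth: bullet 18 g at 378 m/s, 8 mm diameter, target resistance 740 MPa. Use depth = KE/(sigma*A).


A = pi*(d/2)^2 = pi*(8/2)^2 = 50.2655 mm^2
E = 0.5*m*v^2 = 0.5*0.018*378^2 = 1285.96 J
depth = E/(sigma*A) = 1285.96 J / (740 MPa * 50.2655 mm^2) = 1285.96/(740 * 50.2655) m = 0.034572 m ≈ 34.57 mm

34.57 mm


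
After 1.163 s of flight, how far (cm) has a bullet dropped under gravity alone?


drop = 0.5*g*t^2 = 0.5*9.81*1.163^2 = 6.63435 m ≈ 663.4 cm

663.4 cm


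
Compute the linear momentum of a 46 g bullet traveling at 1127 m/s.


p = m*v = 0.046*1127 = 51.84 kg·m/s

51.84 kg·m/s


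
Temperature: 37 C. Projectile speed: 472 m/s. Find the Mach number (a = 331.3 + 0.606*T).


a = 331.3 + 0.606*(37) = 353.722 m/s
M = v/a = 472/353.722 = 1.334

1.334


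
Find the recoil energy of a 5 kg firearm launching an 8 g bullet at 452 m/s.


v_r = m_p*v_p/m_gun = 0.008*452/5 = 0.7232 m/s, E_r = 0.5*m_gun*v_r^2 = 0.5*5*0.7232^2 = 1.308 J

1.308 J


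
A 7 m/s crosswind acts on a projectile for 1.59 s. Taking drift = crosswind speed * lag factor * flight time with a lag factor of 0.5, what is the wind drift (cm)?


drift = v_wind * lag * t = 7 * 0.5 * 1.59 = 5.565 m ≈ 556.5 cm

556.5 cm


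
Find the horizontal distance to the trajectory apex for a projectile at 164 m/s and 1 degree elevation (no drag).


R = v0^2*sin(2*theta)/g = 164^2*sin(2*1°)/9.81 = 95.6837 m
apex_dist = R/2 = 95.6837/2 = 47.84 m

47.84 m


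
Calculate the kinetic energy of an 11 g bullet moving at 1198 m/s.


E = 0.5*m*v^2 = 0.5*0.011*1198^2 = 7894 J

7894 J


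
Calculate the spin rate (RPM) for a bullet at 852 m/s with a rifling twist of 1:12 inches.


twist_m = 12*0.0254 = 0.3048 m
spin = v/twist = 852/0.3048 = 2795.276 rev/s
RPM = spin*60 = 2795.276*60 ≈ 167717 RPM

167717 RPM


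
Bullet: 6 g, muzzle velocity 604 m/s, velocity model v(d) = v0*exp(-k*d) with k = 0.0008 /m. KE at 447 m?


v = v0*exp(-k*d) = 604*exp(-0.0008*447) = 422.409 m/s
E = 0.5*m*v^2 = 0.5*0.006*422.409^2 = 535.3 J

535.3 J


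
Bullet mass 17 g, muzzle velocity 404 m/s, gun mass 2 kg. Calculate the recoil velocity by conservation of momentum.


v_recoil = m_p * v_p / m_gun = 0.017 * 404 / 2 = 3.434 m/s

3.434 m/s


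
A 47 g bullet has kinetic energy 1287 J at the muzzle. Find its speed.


v = sqrt(2*E/m) = sqrt(2*1287/0.047) = 234 m/s

234 m/s


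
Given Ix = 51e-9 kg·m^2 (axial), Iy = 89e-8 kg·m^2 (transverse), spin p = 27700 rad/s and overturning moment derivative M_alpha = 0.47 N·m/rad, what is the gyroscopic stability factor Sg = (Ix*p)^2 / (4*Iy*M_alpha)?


Sg = Ix^2 * p^2 / (4 * Iy * M_alpha) = (51e-9)^2 * 27700^2 / (4 * 89e-8 * 0.47) = 1.193

1.193


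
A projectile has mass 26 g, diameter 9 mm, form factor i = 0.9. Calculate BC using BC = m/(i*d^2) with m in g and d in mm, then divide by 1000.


BC = m/(i*d^2*1000) = 26/(0.9 * 9^2 * 1000) = 0.0003567

0.0003567


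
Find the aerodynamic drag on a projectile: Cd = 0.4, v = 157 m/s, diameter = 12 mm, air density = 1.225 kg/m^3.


A = pi*(d/2)^2 = pi*(12/2000)^2 = 1.13097e-04 m^2
Fd = 0.5*Cd*rho*A*v^2 = 0.5*0.4*1.225*1.13097e-04*157^2 = 0.683 N

0.683 N


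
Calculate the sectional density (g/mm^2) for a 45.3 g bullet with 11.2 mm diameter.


SD = m/d^2 = 45.3/11.2^2 = 0.3611 g/mm^2

0.3611 g/mm^2


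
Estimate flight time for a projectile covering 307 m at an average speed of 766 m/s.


t = d/v = 307/766 = 0.4008 s

0.4008 s


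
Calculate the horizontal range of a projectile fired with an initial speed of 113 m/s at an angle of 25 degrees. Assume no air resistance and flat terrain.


R = v0^2 * sin(2*theta) / g = 113^2 * sin(2*25°) / 9.81 = 997.1 m

997.1 m


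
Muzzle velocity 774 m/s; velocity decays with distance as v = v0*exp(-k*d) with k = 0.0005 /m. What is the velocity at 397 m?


v = v0*exp(-k*d) = 774*exp(-0.0005*397) = 634.6 m/s

634.6 m/s


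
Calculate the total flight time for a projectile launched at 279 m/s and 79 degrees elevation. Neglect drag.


T = 2*v0*sin(theta)/g = 2*279*sin(79°)/9.81 = 55.84 s

55.84 s


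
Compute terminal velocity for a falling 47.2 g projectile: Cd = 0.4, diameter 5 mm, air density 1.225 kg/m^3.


A = pi*(d/2)^2 = pi*(5/2000)^2 = 1.96350e-05 m^2
vt = sqrt(2mg/(Cd*rho*A)) = sqrt(2*0.0472*9.81/(0.4 * 1.225 * 1.96350e-05)) = 310.2 m/s

310.2 m/s


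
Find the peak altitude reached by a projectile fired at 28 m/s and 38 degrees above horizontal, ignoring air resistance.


H = (v0*sin(theta))^2 / (2g) = (28*sin(38°))^2 / (2*9.81) = 15.15 m

15.15 m


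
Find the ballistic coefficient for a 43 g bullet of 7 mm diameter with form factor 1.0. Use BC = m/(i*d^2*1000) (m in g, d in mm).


BC = m/(i*d^2*1000) = 43/(1.0 * 7^2 * 1000) = 0.0008776

0.0008776


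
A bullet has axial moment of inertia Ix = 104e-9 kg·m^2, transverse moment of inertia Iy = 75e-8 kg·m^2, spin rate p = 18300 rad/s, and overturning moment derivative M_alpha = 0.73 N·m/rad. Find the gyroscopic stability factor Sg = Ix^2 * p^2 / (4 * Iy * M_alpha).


Sg = Ix^2 * p^2 / (4 * Iy * M_alpha) = (104e-9)^2 * 18300^2 / (4 * 75e-8 * 0.73) = 1.654

1.654


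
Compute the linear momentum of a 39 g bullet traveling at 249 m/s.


p = m*v = 0.039*249 = 9.711 kg·m/s

9.711 kg·m/s


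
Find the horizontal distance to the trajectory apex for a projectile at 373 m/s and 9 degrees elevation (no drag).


R = v0^2*sin(2*theta)/g = 373^2*sin(2*9°)/9.81 = 4382.59 m
apex_dist = R/2 = 4382.59/2 = 2191 m

2191 m


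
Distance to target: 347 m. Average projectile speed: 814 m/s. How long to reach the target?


t = d/v = 347/814 = 0.4263 s

0.4263 s


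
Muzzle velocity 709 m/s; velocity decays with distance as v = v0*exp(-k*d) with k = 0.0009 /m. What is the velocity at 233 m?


v = v0*exp(-k*d) = 709*exp(-0.0009*233) = 574.9 m/s

574.9 m/s


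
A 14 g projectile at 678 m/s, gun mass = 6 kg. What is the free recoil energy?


v_r = m_p*v_p/m_gun = 0.014*678/6 = 1.582 m/s, E_r = 0.5*m_gun*v_r^2 = 0.5*6*1.582^2 = 7.508 J

7.508 J


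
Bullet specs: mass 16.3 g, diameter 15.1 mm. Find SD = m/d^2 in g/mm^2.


SD = m/d^2 = 16.3/15.1^2 = 0.07149 g/mm^2

0.07149 g/mm^2


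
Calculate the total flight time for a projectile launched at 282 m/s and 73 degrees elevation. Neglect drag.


T = 2*v0*sin(theta)/g = 2*282*sin(73°)/9.81 = 54.98 s

54.98 s


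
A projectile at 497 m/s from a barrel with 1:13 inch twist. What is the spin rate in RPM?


twist_m = 13*0.0254 = 0.3302 m
spin = v/twist = 497/0.3302 = 1505.148 rev/s
RPM = spin*60 = 1505.148*60 ≈ 90309 RPM

90309 RPM


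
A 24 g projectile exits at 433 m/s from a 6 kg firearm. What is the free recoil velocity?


v_recoil = m_p * v_p / m_gun = 0.024 * 433 / 6 = 1.732 m/s

1.732 m/s


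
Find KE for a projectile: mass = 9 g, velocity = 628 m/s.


E = 0.5*m*v^2 = 0.5*0.009*628^2 = 1775 J

1775 J


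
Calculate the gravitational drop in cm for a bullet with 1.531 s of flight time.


drop = 0.5*g*t^2 = 0.5*9.81*1.531^2 = 11.4971 m ≈ 1150 cm

1150 cm


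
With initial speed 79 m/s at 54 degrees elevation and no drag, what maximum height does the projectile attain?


H = (v0*sin(theta))^2 / (2g) = (79*sin(54°))^2 / (2*9.81) = 208.2 m

208.2 m


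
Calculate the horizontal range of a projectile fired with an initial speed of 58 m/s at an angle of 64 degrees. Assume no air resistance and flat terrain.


R = v0^2 * sin(2*theta) / g = 58^2 * sin(2*64°) / 9.81 = 270.2 m

270.2 m


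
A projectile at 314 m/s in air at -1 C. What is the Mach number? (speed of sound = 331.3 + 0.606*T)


a = 331.3 + 0.606*(-1) = 330.694 m/s
M = v/a = 314/330.694 = 0.9495

0.9495


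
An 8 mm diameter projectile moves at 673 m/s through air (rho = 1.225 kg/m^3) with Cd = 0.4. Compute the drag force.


A = pi*(d/2)^2 = pi*(8/2000)^2 = 5.02655e-05 m^2
Fd = 0.5*Cd*rho*A*v^2 = 0.5*0.4*1.225*5.02655e-05*673^2 = 5.578 N

5.578 N


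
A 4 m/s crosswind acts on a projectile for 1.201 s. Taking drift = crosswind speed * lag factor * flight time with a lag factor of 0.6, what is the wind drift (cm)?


drift = v_wind * lag * t = 4 * 0.6 * 1.201 = 2.8824 m ≈ 288.2 cm

288.2 cm


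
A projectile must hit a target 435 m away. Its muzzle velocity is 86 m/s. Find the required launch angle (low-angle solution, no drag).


sin(2*theta) = R*g/v0^2 = 435*9.81/86^2 = 0.576981, theta = arcsin(0.576981)/2 = 17.62°

17.62 degrees


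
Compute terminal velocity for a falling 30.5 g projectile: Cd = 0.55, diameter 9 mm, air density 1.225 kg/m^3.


A = pi*(d/2)^2 = pi*(9/2000)^2 = 6.36173e-05 m^2
vt = sqrt(2mg/(Cd*rho*A)) = sqrt(2*0.0305*9.81/(0.55 * 1.225 * 6.36173e-05)) = 118.2 m/s

118.2 m/s


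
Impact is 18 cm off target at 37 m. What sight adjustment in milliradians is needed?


1 mrad subtends 1 cm per 10 m of range, so adj = error_cm / (dist_m / 10) = 18 / (37/10) = 4.865 mrad

4.865 mrad


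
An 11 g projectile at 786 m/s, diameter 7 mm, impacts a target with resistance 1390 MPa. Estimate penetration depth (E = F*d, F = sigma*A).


A = pi*(d/2)^2 = pi*(7/2)^2 = 38.4845 mm^2
E = 0.5*m*v^2 = 0.5*0.011*786^2 = 3397.88 J
depth = E/(sigma*A) = 3397.88 J / (1390 MPa * 38.4845 mm^2) = 3397.88/(1390 * 38.4845) m = 0.0635195 m ≈ 63.52 mm

63.52 mm


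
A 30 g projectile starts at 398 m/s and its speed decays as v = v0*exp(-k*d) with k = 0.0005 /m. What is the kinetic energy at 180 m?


v = v0*exp(-k*d) = 398*exp(-0.0005*180) = 363.745 m/s
E = 0.5*m*v^2 = 0.5*0.03*363.745^2 = 1985 J

1985 J


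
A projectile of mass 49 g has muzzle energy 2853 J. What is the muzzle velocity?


v = sqrt(2*E/m) = sqrt(2*2853/0.049) = 341.2 m/s

341.2 m/s


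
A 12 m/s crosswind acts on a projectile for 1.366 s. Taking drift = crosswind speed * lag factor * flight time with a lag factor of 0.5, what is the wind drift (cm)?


drift = v_wind * lag * t = 12 * 0.5 * 1.366 = 8.196 m ≈ 819.6 cm

819.6 cm


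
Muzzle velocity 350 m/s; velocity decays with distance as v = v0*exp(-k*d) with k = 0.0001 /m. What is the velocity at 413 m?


v = v0*exp(-k*d) = 350*exp(-0.0001*413) = 335.8 m/s

335.8 m/s


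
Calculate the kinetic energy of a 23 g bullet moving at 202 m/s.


E = 0.5*m*v^2 = 0.5*0.023*202^2 = 469.2 J

469.2 J


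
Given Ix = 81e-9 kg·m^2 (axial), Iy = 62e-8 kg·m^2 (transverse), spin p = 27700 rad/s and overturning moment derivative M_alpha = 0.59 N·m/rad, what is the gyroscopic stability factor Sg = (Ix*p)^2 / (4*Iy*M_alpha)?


Sg = Ix^2 * p^2 / (4 * Iy * M_alpha) = (81e-9)^2 * 27700^2 / (4 * 62e-8 * 0.59) = 3.441

3.441


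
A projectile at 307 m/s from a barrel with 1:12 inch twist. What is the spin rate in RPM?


twist_m = 12*0.0254 = 0.3048 m
spin = v/twist = 307/0.3048 = 1007.218 rev/s
RPM = spin*60 = 1007.218*60 ≈ 60433 RPM

60433 RPM


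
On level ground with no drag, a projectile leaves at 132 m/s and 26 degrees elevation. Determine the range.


R = v0^2 * sin(2*theta) / g = 132^2 * sin(2*26°) / 9.81 = 1400 m

1400 m


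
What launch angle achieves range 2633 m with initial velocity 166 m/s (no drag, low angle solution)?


sin(2*theta) = R*g/v0^2 = 2633*9.81/166^2 = 0.937354, theta = arcsin(0.937354)/2 = 34.81°

34.81 degrees


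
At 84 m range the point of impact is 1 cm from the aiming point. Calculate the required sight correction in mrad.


1 mrad subtends 1 cm per 10 m of range, so adj = error_cm / (dist_m / 10) = 1 / (84/10) = 0.119 mrad

0.119 mrad


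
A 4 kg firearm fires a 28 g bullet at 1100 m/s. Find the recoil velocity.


v_recoil = m_p * v_p / m_gun = 0.028 * 1100 / 4 = 7.7 m/s

7.7 m/s


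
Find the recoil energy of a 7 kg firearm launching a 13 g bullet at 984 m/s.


v_r = m_p*v_p/m_gun = 0.013*984/7 = 1.82743 m/s, E_r = 0.5*m_gun*v_r^2 = 0.5*7*1.82743^2 = 11.69 J

11.69 J


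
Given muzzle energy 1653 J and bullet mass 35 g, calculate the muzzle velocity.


v = sqrt(2*E/m) = sqrt(2*1653/0.035) = 307.3 m/s

307.3 m/s


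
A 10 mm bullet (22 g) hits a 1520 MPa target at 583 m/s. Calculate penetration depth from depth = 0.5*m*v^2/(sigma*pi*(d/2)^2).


A = pi*(d/2)^2 = pi*(10/2)^2 = 78.5398 mm^2
E = 0.5*m*v^2 = 0.5*0.022*583^2 = 3738.78 J
depth = E/(sigma*A) = 3738.78 J / (1520 MPa * 78.5398 mm^2) = 3738.78/(1520 * 78.5398) m = 0.0313182 m ≈ 31.32 mm

31.32 mm


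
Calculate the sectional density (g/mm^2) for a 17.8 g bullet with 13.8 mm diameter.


SD = m/d^2 = 17.8/13.8^2 = 0.09347 g/mm^2

0.09347 g/mm^2


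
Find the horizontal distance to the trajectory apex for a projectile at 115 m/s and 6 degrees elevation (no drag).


R = v0^2*sin(2*theta)/g = 115^2*sin(2*6°)/9.81 = 280.289 m
apex_dist = R/2 = 280.289/2 = 140.1 m

140.1 m


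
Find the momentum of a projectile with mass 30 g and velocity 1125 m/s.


p = m*v = 0.03*1125 = 33.75 kg·m/s

33.75 kg·m/s


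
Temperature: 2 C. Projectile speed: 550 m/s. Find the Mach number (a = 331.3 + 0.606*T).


a = 331.3 + 0.606*(2) = 332.512 m/s
M = v/a = 550/332.512 = 1.654

1.654


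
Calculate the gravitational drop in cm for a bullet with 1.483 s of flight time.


drop = 0.5*g*t^2 = 0.5*9.81*1.483^2 = 10.7875 m ≈ 1079 cm

1079 cm


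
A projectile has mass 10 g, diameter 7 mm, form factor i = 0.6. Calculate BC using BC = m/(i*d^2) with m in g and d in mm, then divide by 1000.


BC = m/(i*d^2*1000) = 10/(0.6 * 7^2 * 1000) = 0.0003401

0.0003401


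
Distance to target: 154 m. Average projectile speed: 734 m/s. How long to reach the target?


t = d/v = 154/734 = 0.2098 s

0.2098 s


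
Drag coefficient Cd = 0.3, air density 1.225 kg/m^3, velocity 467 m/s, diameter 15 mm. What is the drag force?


A = pi*(d/2)^2 = pi*(15/2000)^2 = 1.76715e-04 m^2
Fd = 0.5*Cd*rho*A*v^2 = 0.5*0.3*1.225*1.76715e-04*467^2 = 7.082 N

7.082 N


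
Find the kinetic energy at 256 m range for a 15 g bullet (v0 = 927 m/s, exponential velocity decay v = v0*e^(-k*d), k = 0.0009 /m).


v = v0*exp(-k*d) = 927*exp(-0.0009*256) = 736.238 m/s
E = 0.5*m*v^2 = 0.5*0.015*736.238^2 = 4065 J

4065 J


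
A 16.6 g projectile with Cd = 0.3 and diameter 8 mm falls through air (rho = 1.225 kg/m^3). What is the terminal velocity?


A = pi*(d/2)^2 = pi*(8/2000)^2 = 5.02655e-05 m^2
vt = sqrt(2mg/(Cd*rho*A)) = sqrt(2*0.0166*9.81/(0.3 * 1.225 * 5.02655e-05)) = 132.8 m/s

132.8 m/s


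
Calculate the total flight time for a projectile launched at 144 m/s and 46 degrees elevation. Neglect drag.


T = 2*v0*sin(theta)/g = 2*144*sin(46°)/9.81 = 21.12 s

21.12 s


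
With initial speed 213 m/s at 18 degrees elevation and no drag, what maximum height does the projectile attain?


H = (v0*sin(theta))^2 / (2g) = (213*sin(18°))^2 / (2*9.81) = 220.8 m

220.8 m


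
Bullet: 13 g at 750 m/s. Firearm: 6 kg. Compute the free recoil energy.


v_r = m_p*v_p/m_gun = 0.013*750/6 = 1.625 m/s, E_r = 0.5*m_gun*v_r^2 = 0.5*6*1.625^2 = 7.922 J

7.922 J


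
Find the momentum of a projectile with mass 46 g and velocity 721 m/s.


p = m*v = 0.046*721 = 33.17 kg·m/s

33.17 kg·m/s


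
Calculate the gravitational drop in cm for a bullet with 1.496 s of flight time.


drop = 0.5*g*t^2 = 0.5*9.81*1.496^2 = 10.9775 m ≈ 1098 cm

1098 cm


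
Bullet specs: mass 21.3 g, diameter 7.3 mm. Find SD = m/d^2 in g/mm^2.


SD = m/d^2 = 21.3/7.3^2 = 0.3997 g/mm^2

0.3997 g/mm^2


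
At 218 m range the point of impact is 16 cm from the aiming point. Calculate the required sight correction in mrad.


1 mrad subtends 1 cm per 10 m of range, so adj = error_cm / (dist_m / 10) = 16 / (218/10) = 0.7339 mrad

0.7339 mrad


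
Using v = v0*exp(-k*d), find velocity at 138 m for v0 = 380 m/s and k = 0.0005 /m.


v = v0*exp(-k*d) = 380*exp(-0.0005*138) = 354.7 m/s

354.7 m/s


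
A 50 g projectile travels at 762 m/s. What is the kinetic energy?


E = 0.5*m*v^2 = 0.5*0.05*762^2 = 14516 J

14516 J


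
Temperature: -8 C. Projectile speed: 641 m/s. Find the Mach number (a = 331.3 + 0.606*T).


a = 331.3 + 0.606*(-8) = 326.452 m/s
M = v/a = 641/326.452 = 1.964

1.964


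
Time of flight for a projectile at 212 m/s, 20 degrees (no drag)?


T = 2*v0*sin(theta)/g = 2*212*sin(20°)/9.81 = 14.78 s

14.78 s


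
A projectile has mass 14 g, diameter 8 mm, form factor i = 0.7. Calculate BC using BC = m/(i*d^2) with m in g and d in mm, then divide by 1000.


BC = m/(i*d^2*1000) = 14/(0.7 * 8^2 * 1000) = 0.0003125

0.0003125


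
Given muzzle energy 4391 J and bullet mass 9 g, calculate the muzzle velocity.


v = sqrt(2*E/m) = sqrt(2*4391/0.009) = 987.8 m/s

987.8 m/s


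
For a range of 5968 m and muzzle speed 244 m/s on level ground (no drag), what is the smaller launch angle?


sin(2*theta) = R*g/v0^2 = 5968*9.81/244^2 = 0.983373, theta = arcsin(0.983373)/2 = 39.77°

39.77 degrees


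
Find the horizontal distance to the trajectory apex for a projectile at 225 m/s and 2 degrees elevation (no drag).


R = v0^2*sin(2*theta)/g = 225^2*sin(2*2°)/9.81 = 359.982 m
apex_dist = R/2 = 359.982/2 = 180 m

180 m


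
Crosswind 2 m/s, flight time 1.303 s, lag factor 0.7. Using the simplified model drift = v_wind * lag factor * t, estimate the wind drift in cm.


drift = v_wind * lag * t = 2 * 0.7 * 1.303 = 1.8242 m ≈ 182.4 cm

182.4 cm


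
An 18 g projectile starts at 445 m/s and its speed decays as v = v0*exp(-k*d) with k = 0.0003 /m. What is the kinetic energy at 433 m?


v = v0*exp(-k*d) = 445*exp(-0.0003*433) = 390.792 m/s
E = 0.5*m*v^2 = 0.5*0.018*390.792^2 = 1374 J

1374 J


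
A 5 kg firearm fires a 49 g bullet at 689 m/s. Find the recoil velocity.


v_recoil = m_p * v_p / m_gun = 0.049 * 689 / 5 = 6.752 m/s

6.752 m/s


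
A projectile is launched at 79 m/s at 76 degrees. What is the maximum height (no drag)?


H = (v0*sin(theta))^2 / (2g) = (79*sin(76°))^2 / (2*9.81) = 299.5 m

299.5 m


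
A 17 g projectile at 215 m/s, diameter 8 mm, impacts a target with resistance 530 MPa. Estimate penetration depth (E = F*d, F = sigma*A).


A = pi*(d/2)^2 = pi*(8/2)^2 = 50.2655 mm^2
E = 0.5*m*v^2 = 0.5*0.017*215^2 = 392.913 J
depth = E/(sigma*A) = 392.913 J / (530 MPa * 50.2655 mm^2) = 392.913/(530 * 50.2655) m = 0.0147486 m ≈ 14.75 mm

14.75 mm


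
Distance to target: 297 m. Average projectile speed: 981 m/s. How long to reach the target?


t = d/v = 297/981 = 0.3028 s

0.3028 s


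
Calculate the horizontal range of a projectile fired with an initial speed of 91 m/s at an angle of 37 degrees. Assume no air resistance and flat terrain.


R = v0^2 * sin(2*theta) / g = 91^2 * sin(2*37°) / 9.81 = 811.4 m

811.4 m


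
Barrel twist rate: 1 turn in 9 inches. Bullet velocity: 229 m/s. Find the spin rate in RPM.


twist_m = 9*0.0254 = 0.2286 m
spin = v/twist = 229/0.2286 = 1001.75 rev/s
RPM = spin*60 = 1001.75*60 ≈ 60105 RPM

60105 RPM


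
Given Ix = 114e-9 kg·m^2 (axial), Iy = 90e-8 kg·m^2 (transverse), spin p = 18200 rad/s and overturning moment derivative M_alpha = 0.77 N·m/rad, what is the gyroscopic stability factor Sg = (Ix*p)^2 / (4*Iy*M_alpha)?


Sg = Ix^2 * p^2 / (4 * Iy * M_alpha) = (114e-9)^2 * 18200^2 / (4 * 90e-8 * 0.77) = 1.553

1.553


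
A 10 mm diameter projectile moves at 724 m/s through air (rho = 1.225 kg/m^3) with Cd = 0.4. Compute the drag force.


A = pi*(d/2)^2 = pi*(10/2000)^2 = 7.85398e-05 m^2
Fd = 0.5*Cd*rho*A*v^2 = 0.5*0.4*1.225*7.85398e-05*724^2 = 10.09 N

10.09 N


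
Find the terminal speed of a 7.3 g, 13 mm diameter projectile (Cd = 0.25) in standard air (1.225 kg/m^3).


A = pi*(d/2)^2 = pi*(13/2000)^2 = 1.32732e-04 m^2
vt = sqrt(2mg/(Cd*rho*A)) = sqrt(2*0.0073*9.81/(0.25 * 1.225 * 1.32732e-04)) = 59.36 m/s

59.36 m/s


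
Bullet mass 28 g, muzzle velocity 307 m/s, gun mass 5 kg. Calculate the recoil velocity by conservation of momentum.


v_recoil = m_p * v_p / m_gun = 0.028 * 307 / 5 = 1.719 m/s

1.719 m/s


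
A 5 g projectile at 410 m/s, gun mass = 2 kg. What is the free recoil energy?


v_r = m_p*v_p/m_gun = 0.005*410/2 = 1.025 m/s, E_r = 0.5*m_gun*v_r^2 = 0.5*2*1.025^2 = 1.051 J

1.051 J


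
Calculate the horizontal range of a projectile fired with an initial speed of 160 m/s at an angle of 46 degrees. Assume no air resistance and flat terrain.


R = v0^2 * sin(2*theta) / g = 160^2 * sin(2*46°) / 9.81 = 2608 m

2608 m


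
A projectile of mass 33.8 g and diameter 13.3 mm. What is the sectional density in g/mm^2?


SD = m/d^2 = 33.8/13.3^2 = 0.1911 g/mm^2

0.1911 g/mm^2


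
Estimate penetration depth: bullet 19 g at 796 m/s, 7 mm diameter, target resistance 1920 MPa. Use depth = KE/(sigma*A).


A = pi*(d/2)^2 = pi*(7/2)^2 = 38.4845 mm^2
E = 0.5*m*v^2 = 0.5*0.019*796^2 = 6019.35 J
depth = E/(sigma*A) = 6019.35 J / (1920 MPa * 38.4845 mm^2) = 6019.35/(1920 * 38.4845) m = 0.0814634 m ≈ 81.46 mm

81.46 mm


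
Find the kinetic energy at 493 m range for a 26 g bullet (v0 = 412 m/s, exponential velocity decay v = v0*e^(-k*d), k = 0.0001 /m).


v = v0*exp(-k*d) = 412*exp(-0.0001*493) = 392.181 m/s
E = 0.5*m*v^2 = 0.5*0.026*392.181^2 = 1999 J

1999 J


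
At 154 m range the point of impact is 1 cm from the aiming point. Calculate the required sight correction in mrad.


1 mrad subtends 1 cm per 10 m of range, so adj = error_cm / (dist_m / 10) = 1 / (154/10) = 0.06494 mrad

0.06494 mrad


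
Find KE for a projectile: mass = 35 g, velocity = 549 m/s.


E = 0.5*m*v^2 = 0.5*0.035*549^2 = 5275 J

5275 J


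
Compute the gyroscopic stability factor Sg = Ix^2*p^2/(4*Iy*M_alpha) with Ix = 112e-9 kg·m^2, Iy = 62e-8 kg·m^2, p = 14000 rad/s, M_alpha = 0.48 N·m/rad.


Sg = Ix^2 * p^2 / (4 * Iy * M_alpha) = (112e-9)^2 * 14000^2 / (4 * 62e-8 * 0.48) = 2.065

2.065


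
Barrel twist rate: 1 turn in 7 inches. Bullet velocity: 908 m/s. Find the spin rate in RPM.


twist_m = 7*0.0254 = 0.1778 m
spin = v/twist = 908/0.1778 = 5106.862 rev/s
RPM = spin*60 = 5106.862*60 ≈ 306412 RPM

306412 RPM


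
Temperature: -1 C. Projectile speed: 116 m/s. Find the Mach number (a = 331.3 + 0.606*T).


a = 331.3 + 0.606*(-1) = 330.694 m/s
M = v/a = 116/330.694 = 0.3508

0.3508


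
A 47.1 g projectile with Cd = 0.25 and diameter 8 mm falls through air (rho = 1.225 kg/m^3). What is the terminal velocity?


A = pi*(d/2)^2 = pi*(8/2000)^2 = 5.02655e-05 m^2
vt = sqrt(2mg/(Cd*rho*A)) = sqrt(2*0.0471*9.81/(0.25 * 1.225 * 5.02655e-05)) = 245 m/s

245 m/s


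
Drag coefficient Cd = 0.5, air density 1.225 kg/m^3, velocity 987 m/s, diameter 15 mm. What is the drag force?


A = pi*(d/2)^2 = pi*(15/2000)^2 = 1.76715e-04 m^2
Fd = 0.5*Cd*rho*A*v^2 = 0.5*0.5*1.225*1.76715e-04*987^2 = 52.72 N

52.72 N


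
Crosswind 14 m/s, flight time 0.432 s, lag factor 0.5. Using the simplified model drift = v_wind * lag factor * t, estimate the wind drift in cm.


drift = v_wind * lag * t = 14 * 0.5 * 0.432 = 3.024 m ≈ 302.4 cm

302.4 cm


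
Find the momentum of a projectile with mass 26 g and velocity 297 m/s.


p = m*v = 0.026*297 = 7.722 kg·m/s

7.722 kg·m/s


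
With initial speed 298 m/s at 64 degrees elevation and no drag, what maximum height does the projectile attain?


H = (v0*sin(theta))^2 / (2g) = (298*sin(64°))^2 / (2*9.81) = 3656 m

3656 m


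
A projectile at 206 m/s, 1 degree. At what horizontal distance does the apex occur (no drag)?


R = v0^2*sin(2*theta)/g = 206^2*sin(2*1°)/9.81 = 150.968 m
apex_dist = R/2 = 150.968/2 = 75.48 m

75.48 m


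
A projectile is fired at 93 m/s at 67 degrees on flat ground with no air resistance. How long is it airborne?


T = 2*v0*sin(theta)/g = 2*93*sin(67°)/9.81 = 17.45 s

17.45 s


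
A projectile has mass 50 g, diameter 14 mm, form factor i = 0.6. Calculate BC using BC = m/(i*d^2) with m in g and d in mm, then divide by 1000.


BC = m/(i*d^2*1000) = 50/(0.6 * 14^2 * 1000) = 0.0004252

0.0004252


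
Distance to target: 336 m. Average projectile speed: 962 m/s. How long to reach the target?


t = d/v = 336/962 = 0.3493 s

0.3493 s
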